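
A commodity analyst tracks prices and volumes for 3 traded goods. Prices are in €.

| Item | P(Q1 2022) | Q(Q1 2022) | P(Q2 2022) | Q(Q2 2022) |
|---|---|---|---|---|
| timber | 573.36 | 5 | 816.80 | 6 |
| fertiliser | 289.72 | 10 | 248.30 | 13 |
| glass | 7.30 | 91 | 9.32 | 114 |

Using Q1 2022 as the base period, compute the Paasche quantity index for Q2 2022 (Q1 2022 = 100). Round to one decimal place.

Paasche quantity index uses current-period prices as weights.
ΣP(Q2 2022)·Q(Q2 2022) = 816.80×6 + 248.30×13 + 9.32×114 = 4900.8 + 3227.9 + 1062.48 = 9191.18
ΣP(Q2 2022)·Q(Q1 2022) = 816.80×5 + 248.30×10 + 9.32×91 = 4084 + 2483 + 848.12 = 7415.12
Index = 9191.18 / 7415.12 × 100 = 123.9519

124.0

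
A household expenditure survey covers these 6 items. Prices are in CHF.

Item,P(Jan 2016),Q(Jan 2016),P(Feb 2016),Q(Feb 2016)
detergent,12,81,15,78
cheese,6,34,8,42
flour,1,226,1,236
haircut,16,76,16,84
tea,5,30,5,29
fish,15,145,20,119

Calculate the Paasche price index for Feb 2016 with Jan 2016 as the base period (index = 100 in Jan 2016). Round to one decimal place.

Paasche price index uses current-period quantities as weights.
ΣP(Feb 2016)·Q(Feb 2016) = 15×78 + 8×42 + 1×236 + 16×84 + 5×29 + 20×119 = 1170 + 336 + 236 + 1344 + 145 + 2380 = 5611
ΣP(Jan 2016)·Q(Feb 2016) = 12×78 + 6×42 + 1×236 + 16×84 + 5×29 + 15×119 = 936 + 252 + 236 + 1344 + 145 + 1785 = 4698
Index = 5611 / 4698 × 100 = 119.4338

119.4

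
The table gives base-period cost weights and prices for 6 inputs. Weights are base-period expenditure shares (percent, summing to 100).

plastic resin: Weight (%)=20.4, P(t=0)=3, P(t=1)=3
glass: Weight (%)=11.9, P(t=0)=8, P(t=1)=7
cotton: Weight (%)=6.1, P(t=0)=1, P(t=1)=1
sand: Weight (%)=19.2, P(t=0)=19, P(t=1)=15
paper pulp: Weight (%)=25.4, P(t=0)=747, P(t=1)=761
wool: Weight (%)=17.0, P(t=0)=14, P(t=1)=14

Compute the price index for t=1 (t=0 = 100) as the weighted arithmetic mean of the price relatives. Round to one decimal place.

94.9

plastic resin: 20.4 × (3/3) = 20.4 × 1.000000 = 20.4000
glass: 11.9 × (7/8) = 11.9 × 0.875000 = 10.4125
cotton: 6.1 × (1/1) = 6.1 × 1.000000 = 6.1000
sand: 19.2 × (15/19) = 19.2 × 0.789474 = 15.1579
paper pulp: 25.4 × (761/747) = 25.4 × 1.018742 = 25.8760
wool: 17.0 × (14/14) = 17.0 × 1.000000 = 17.0000
Index = Σ wᵢ·(p₁ᵢ/p₀ᵢ) = 20.4000 + 10.4125 + 6.1000 + 15.1579 + 25.8760 + 17.0000 = 94.9464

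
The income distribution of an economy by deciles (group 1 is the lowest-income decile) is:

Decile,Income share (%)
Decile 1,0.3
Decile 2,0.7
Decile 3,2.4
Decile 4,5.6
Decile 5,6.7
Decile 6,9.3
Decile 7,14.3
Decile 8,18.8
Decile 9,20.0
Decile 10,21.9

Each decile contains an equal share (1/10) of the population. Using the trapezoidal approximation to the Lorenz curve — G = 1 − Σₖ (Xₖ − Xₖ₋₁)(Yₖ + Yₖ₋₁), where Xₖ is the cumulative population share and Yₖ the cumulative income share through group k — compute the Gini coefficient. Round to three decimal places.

0.440

Cumulative income shares Yₖ: 0.0030, 0.0100, 0.0340, 0.0900, 0.1570, 0.2500, 0.3930, 0.5810, 0.7810, 1.0000
Σ (Xₖ−Xₖ₋₁)(Yₖ+Yₖ₋₁) = (1/10)(0.0030+0.0000) + (1/10)(0.0100+0.0030) + (1/10)(0.0340+0.0100) + (1/10)(0.0900+0.0340) + (1/10)(0.1570+0.0900) + (1/10)(0.2500+0.1570) + (1/10)(0.3930+0.2500) + (1/10)(0.5810+0.3930) + (1/10)(0.7810+0.5810) + (1/10)(1.0000+0.7810)
  = 0.0003 + 0.0013 + 0.0044 + 0.0124 + 0.0247 + 0.0407 + 0.0643 + 0.0974 + 0.1362 + 0.1781 = 0.5598
G = 1 − 0.5598 = 0.4402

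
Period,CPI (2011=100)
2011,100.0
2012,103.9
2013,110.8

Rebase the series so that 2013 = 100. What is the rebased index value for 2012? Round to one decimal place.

93.8

Rebased(2012) = 103.9 / 110.8 × 100 = 93.7726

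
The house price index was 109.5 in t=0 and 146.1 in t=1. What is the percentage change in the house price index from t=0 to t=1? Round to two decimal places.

33.42%

Change = (146.1 − 109.5) / 109.5 × 100
       = 36.6 / 109.5 × 100 = 33.4247%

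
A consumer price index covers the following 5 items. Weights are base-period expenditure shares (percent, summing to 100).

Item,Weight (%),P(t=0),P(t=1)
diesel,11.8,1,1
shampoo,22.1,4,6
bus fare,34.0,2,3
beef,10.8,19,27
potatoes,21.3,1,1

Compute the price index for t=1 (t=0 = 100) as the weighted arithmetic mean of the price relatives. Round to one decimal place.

diesel: 11.8 × (1/1) = 11.8 × 1.000000 = 11.8000
shampoo: 22.1 × (6/4) = 22.1 × 1.500000 = 33.1500
bus fare: 34.0 × (3/2) = 34.0 × 1.500000 = 51.0000
beef: 10.8 × (27/19) = 10.8 × 1.421053 = 15.3474
potatoes: 21.3 × (1/1) = 21.3 × 1.000000 = 21.3000
Index = Σ wᵢ·(p₁ᵢ/p₀ᵢ) = 11.8000 + 33.1500 + 51.0000 + 15.3474 + 21.3000 = 132.5974

132.6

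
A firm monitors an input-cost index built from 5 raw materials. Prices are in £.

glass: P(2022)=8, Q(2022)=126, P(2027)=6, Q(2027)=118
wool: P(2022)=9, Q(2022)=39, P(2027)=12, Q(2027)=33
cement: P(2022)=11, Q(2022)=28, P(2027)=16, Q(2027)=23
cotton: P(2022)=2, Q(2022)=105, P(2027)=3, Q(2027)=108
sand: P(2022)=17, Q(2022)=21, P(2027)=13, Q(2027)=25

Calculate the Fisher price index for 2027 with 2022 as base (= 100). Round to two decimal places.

100.25

Laspeyres component (base-period weights):
ΣP(2027)Q(2022) = 6×126 + 12×39 + 16×28 + 3×105 + 13×21 = 756 + 468 + 448 + 315 + 273 = 2260
ΣP(2022)Q(2022) = 8×126 + 9×39 + 11×28 + 2×105 + 17×21 = 1008 + 351 + 308 + 210 + 357 = 2234
L = 2260 / 2234 × 100 = 101.1638
Paasche component (current-period weights):
ΣP(2027)Q(2027) = 6×118 + 12×33 + 16×23 + 3×108 + 13×25 = 708 + 396 + 368 + 324 + 325 = 2121
ΣP(2022)Q(2027) = 8×118 + 9×33 + 11×23 + 2×108 + 17×25 = 944 + 297 + 253 + 216 + 425 = 2135
P = 2121 / 2135 × 100 = 99.3443
Fisher = √(L × P) = √(101.1638 × 99.3443) = 100.2499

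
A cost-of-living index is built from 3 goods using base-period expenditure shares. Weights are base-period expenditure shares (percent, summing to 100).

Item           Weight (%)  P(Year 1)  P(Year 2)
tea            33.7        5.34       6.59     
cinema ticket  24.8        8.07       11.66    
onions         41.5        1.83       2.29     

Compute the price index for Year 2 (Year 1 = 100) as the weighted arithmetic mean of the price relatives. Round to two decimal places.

129.35

tea: 33.7 × (6.59/5.34) = 33.7 × 1.234082 = 41.5886
cinema ticket: 24.8 × (11.66/8.07) = 24.8 × 1.444857 = 35.8325
onions: 41.5 × (2.29/1.83) = 41.5 × 1.251366 = 51.9317
Index = Σ wᵢ·(p₁ᵢ/p₀ᵢ) = 41.5886 + 35.8325 + 51.9317 = 129.3527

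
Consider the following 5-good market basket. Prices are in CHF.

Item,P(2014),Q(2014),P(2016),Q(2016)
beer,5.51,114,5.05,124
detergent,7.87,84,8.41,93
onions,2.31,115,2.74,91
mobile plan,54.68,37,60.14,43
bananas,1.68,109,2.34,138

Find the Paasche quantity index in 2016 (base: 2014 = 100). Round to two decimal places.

Paasche quantity index uses current-period prices as weights.
ΣP(2016)·Q(2016) = 5.05×124 + 8.41×93 + 2.74×91 + 60.14×43 + 2.34×138 = 626.2 + 782.13 + 249.34 + 2586.02 + 322.92 = 4566.61
ΣP(2016)·Q(2014) = 5.05×114 + 8.41×84 + 2.74×115 + 60.14×37 + 2.34×109 = 575.7 + 706.44 + 315.1 + 2225.18 + 255.06 = 4077.48
Index = 4566.61 / 4077.48 × 100 = 111.9959

112.00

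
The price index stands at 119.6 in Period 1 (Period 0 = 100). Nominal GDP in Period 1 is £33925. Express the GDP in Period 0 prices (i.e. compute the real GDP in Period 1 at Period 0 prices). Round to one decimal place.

28365.4

Real = Nominal ÷ (Index/100) = 33925 ÷ (119.6/100)
     = 33925 ÷ 1.196 = 28365.3846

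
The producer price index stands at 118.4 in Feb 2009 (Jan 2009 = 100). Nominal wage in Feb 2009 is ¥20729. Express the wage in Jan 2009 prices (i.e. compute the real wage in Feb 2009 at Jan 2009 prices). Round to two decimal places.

Real = Nominal ÷ (Index/100) = 20729 ÷ (118.4/100)
     = 20729 ÷ 1.184 = 17507.6014

17507.60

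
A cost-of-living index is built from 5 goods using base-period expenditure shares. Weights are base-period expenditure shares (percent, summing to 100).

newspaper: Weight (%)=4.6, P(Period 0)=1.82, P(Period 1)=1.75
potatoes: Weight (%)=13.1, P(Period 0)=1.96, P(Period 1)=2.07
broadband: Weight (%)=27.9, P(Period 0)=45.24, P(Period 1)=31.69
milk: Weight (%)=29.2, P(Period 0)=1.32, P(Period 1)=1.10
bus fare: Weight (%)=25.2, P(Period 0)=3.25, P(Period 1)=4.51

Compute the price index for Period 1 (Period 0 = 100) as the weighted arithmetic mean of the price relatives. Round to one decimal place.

97.1

newspaper: 4.6 × (1.75/1.82) = 4.6 × 0.961538 = 4.4231
potatoes: 13.1 × (2.07/1.96) = 13.1 × 1.056122 = 13.8352
broadband: 27.9 × (31.69/45.24) = 27.9 × 0.700486 = 19.5436
milk: 29.2 × (1.10/1.32) = 29.2 × 0.833333 = 24.3333
bus fare: 25.2 × (4.51/3.25) = 25.2 × 1.387692 = 34.9698
Index = Σ wᵢ·(p₁ᵢ/p₀ᵢ) = 4.4231 + 13.8352 + 19.5436 + 24.3333 + 34.9698 = 97.1050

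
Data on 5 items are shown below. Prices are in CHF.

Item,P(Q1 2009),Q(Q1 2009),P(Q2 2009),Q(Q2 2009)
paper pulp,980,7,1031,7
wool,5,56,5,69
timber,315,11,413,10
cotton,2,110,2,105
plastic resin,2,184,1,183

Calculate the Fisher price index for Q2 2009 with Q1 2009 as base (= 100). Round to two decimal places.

Laspeyres component (base-period weights):
ΣP(Q2 2009)Q(Q1 2009) = 1031×7 + 5×56 + 413×11 + 2×110 + 1×184 = 7217 + 280 + 4543 + 220 + 184 = 12444
ΣP(Q1 2009)Q(Q1 2009) = 980×7 + 5×56 + 315×11 + 2×110 + 2×184 = 6860 + 280 + 3465 + 220 + 368 = 11193
L = 12444 / 11193 × 100 = 111.1766
Paasche component (current-period weights):
ΣP(Q2 2009)Q(Q2 2009) = 1031×7 + 5×69 + 413×10 + 2×105 + 1×183 = 7217 + 345 + 4130 + 210 + 183 = 12085
ΣP(Q1 2009)Q(Q2 2009) = 980×7 + 5×69 + 315×10 + 2×105 + 2×183 = 6860 + 345 + 3150 + 210 + 366 = 10931
P = 12085 / 10931 × 100 = 110.5571
Fisher = √(L × P) = √(111.1766 × 110.5571) = 110.8664

110.87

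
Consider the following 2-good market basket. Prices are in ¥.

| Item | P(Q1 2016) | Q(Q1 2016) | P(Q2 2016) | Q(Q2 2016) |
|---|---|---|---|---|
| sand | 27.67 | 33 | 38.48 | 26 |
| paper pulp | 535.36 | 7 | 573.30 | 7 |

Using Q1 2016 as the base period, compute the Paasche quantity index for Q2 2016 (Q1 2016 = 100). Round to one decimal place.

Paasche quantity index uses current-period prices as weights.
ΣP(Q2 2016)·Q(Q2 2016) = 38.48×26 + 573.30×7 = 1000.48 + 4013.1 = 5013.58
ΣP(Q2 2016)·Q(Q1 2016) = 38.48×33 + 573.30×7 = 1269.84 + 4013.1 = 5282.94
Index = 5013.58 / 5282.94 × 100 = 94.9013

94.9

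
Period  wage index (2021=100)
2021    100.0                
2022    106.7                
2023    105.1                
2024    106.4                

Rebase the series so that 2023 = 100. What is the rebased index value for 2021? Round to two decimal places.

95.15

Rebased(2021) = 100.0 / 105.1 × 100 = 95.1475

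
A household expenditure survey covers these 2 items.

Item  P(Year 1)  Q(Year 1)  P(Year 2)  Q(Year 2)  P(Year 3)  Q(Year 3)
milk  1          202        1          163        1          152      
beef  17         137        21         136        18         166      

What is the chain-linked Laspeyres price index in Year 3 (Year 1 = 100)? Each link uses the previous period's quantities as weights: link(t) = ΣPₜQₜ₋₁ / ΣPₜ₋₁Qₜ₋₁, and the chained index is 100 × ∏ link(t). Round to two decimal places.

105.21

Link Year 1→Year 2:
ΣP(Year 2)Q(Year 1) = 1×202 + 21×137 = 202 + 2877 = 3079
ΣP(Year 1)Q(Year 1) = 1×202 + 17×137 = 202 + 2329 = 2531
link = 3079/2531 = 1.216515
Link Year 2→Year 3:
ΣP(Year 3)Q(Year 2) = 1×163 + 18×136 = 163 + 2448 = 2611
ΣP(Year 2)Q(Year 2) = 1×163 + 21×136 = 163 + 2856 = 3019
link = 2611/3019 = 0.864856
Chained index = 100 × 1.216515 × 0.864856 = 105.2110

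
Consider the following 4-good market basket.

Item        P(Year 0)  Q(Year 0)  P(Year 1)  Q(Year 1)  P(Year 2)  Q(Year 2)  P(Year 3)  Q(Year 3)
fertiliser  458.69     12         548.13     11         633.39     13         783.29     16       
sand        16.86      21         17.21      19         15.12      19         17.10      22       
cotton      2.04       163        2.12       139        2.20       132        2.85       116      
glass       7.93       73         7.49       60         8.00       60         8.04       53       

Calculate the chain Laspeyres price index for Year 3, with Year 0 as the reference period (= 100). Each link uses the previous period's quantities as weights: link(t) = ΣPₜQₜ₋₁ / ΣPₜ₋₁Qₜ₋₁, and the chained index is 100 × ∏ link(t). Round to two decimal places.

Link Year 0→Year 1:
ΣP(Year 1)Q(Year 0) = 548.13×12 + 17.21×21 + 2.12×163 + 7.49×73 = 6577.56 + 361.41 + 345.56 + 546.77 = 7831.3
ΣP(Year 0)Q(Year 0) = 458.69×12 + 16.86×21 + 2.04×163 + 7.93×73 = 5504.28 + 354.06 + 332.52 + 578.89 = 6769.75
link = 7831.3/6769.75 = 1.156808
Link Year 1→Year 2:
ΣP(Year 2)Q(Year 1) = 633.39×11 + 15.12×19 + 2.20×139 + 8.00×60 = 6967.29 + 287.28 + 305.8 + 480 = 8040.37
ΣP(Year 1)Q(Year 1) = 548.13×11 + 17.21×19 + 2.12×139 + 7.49×60 = 6029.43 + 326.99 + 294.68 + 449.4 = 7100.5
link = 8040.37/7100.5 = 1.132367
Link Year 2→Year 3:
ΣP(Year 3)Q(Year 2) = 783.29×13 + 17.10×19 + 2.85×132 + 8.04×60 = 10182.77 + 324.9 + 376.2 + 482.4 = 11366.27
ΣP(Year 2)Q(Year 2) = 633.39×13 + 15.12×19 + 2.20×132 + 8.00×60 = 8234.07 + 287.28 + 290.4 + 480 = 9291.75
link = 11366.27/9291.75 = 1.223265
Chained index = 100 × 1.156808 × 1.132367 × 1.223265 = 160.2392

160.24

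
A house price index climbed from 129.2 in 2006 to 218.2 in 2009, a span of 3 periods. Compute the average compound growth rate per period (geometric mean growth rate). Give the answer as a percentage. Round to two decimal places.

Growth factor = (218.2/129.2)^(1/3) = (1.688854)^(1/3) = 1.190869
Growth rate = 1.190869 − 1 = 0.190869 = 19.0869%

19.09%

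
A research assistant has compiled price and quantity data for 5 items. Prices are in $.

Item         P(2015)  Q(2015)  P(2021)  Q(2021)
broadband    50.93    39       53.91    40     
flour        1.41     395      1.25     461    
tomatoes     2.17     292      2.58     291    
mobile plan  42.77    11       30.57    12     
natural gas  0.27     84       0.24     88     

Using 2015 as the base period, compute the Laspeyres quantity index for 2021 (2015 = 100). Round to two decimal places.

Laspeyres quantity index uses base-period prices as weights.
ΣP(2015)·Q(2021) = 50.93×40 + 1.41×461 + 2.17×291 + 42.77×12 + 0.27×88 = 2037.2 + 650.01 + 631.47 + 513.24 + 23.76 = 3855.68
ΣP(2015)·Q(2015) = 50.93×39 + 1.41×395 + 2.17×292 + 42.77×11 + 0.27×84 = 1986.27 + 556.95 + 633.64 + 470.47 + 22.68 = 3670.01
Index = 3855.68 / 3670.01 × 100 = 105.0591

105.06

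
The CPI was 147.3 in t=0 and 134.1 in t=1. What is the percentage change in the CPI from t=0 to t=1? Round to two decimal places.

-8.96%

Change = (134.1 − 147.3) / 147.3 × 100
       = -13.2 / 147.3 × 100 = -8.9613%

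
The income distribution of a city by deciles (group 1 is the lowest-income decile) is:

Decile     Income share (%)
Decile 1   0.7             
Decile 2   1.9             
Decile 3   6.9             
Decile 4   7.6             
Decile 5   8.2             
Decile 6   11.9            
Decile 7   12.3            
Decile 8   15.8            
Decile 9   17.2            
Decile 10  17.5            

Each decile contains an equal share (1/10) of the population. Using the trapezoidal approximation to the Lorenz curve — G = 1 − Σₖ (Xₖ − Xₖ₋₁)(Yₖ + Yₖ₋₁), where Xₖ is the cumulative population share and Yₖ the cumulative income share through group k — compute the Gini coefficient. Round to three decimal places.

0.321

Cumulative income shares Yₖ: 0.0070, 0.0260, 0.0950, 0.1710, 0.2530, 0.3720, 0.4950, 0.6530, 0.8250, 1.0000
Σ (Xₖ−Xₖ₋₁)(Yₖ+Yₖ₋₁) = (1/10)(0.0070+0.0000) + (1/10)(0.0260+0.0070) + (1/10)(0.0950+0.0260) + (1/10)(0.1710+0.0950) + (1/10)(0.2530+0.1710) + (1/10)(0.3720+0.2530) + (1/10)(0.4950+0.3720) + (1/10)(0.6530+0.4950) + (1/10)(0.8250+0.6530) + (1/10)(1.0000+0.8250)
  = 0.0007 + 0.0033 + 0.0121 + 0.0266 + 0.0424 + 0.0625 + 0.0867 + 0.1148 + 0.1478 + 0.1825 = 0.6794
G = 1 − 0.6794 = 0.3206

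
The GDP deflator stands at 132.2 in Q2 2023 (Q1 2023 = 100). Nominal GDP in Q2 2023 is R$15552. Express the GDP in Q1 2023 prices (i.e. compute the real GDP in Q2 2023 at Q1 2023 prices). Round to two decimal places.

Real = Nominal ÷ (Index/100) = 15552 ÷ (132.2/100)
     = 15552 ÷ 1.322 = 11763.9939

11763.99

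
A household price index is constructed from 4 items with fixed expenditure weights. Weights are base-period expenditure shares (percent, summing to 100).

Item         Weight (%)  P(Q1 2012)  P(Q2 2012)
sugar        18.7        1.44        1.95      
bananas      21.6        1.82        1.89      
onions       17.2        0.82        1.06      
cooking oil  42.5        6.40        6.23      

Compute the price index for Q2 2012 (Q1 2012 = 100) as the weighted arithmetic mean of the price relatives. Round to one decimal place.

111.4

sugar: 18.7 × (1.95/1.44) = 18.7 × 1.354167 = 25.3229
bananas: 21.6 × (1.89/1.82) = 21.6 × 1.038462 = 22.4308
onions: 17.2 × (1.06/0.82) = 17.2 × 1.292683 = 22.2341
cooking oil: 42.5 × (6.23/6.40) = 42.5 × 0.973438 = 41.3711
Index = Σ wᵢ·(p₁ᵢ/p₀ᵢ) = 25.3229 + 22.4308 + 22.2341 + 41.3711 = 111.3589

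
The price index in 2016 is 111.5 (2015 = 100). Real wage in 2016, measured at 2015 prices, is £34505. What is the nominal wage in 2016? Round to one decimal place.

Nominal = Real × (Index/100) = 34505 × (111.5/100)
        = 34505 × 1.115 = 38473.0750

38473.1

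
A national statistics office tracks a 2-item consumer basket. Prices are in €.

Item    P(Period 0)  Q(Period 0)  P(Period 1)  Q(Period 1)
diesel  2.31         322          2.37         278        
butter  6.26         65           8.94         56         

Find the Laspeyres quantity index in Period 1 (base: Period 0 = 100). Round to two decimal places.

Laspeyres quantity index uses base-period prices as weights.
ΣP(Period 0)·Q(Period 1) = 2.31×278 + 6.26×56 = 642.18 + 350.56 = 992.74
ΣP(Period 0)·Q(Period 0) = 2.31×322 + 6.26×65 = 743.82 + 406.9 = 1150.72
Index = 992.74 / 1150.72 × 100 = 86.2712

86.27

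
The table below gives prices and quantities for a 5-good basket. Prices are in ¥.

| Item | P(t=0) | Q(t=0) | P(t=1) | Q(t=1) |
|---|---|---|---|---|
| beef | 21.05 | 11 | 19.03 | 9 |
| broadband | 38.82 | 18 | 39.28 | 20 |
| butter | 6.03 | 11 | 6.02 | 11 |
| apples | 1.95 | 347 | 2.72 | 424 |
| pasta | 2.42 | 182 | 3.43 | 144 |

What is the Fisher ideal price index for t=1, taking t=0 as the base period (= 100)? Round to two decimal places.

120.82

Laspeyres component (base-period weights):
ΣP(t=1)Q(t=0) = 19.03×11 + 39.28×18 + 6.02×11 + 2.72×347 + 3.43×182 = 209.33 + 707.04 + 66.22 + 943.84 + 624.26 = 2550.69
ΣP(t=0)Q(t=0) = 21.05×11 + 38.82×18 + 6.03×11 + 1.95×347 + 2.42×182 = 231.55 + 698.76 + 66.33 + 676.65 + 440.44 = 2113.73
L = 2550.69 / 2113.73 × 100 = 120.6725
Paasche component (current-period weights):
ΣP(t=1)Q(t=1) = 19.03×9 + 39.28×20 + 6.02×11 + 2.72×424 + 3.43×144 = 171.27 + 785.6 + 66.22 + 1153.28 + 493.92 = 2670.29
ΣP(t=0)Q(t=1) = 21.05×9 + 38.82×20 + 6.03×11 + 1.95×424 + 2.42×144 = 189.45 + 776.4 + 66.33 + 826.8 + 348.48 = 2207.46
P = 2670.29 / 2207.46 × 100 = 120.9666
Fisher = √(L × P) = √(120.6725 × 120.9666) = 120.8195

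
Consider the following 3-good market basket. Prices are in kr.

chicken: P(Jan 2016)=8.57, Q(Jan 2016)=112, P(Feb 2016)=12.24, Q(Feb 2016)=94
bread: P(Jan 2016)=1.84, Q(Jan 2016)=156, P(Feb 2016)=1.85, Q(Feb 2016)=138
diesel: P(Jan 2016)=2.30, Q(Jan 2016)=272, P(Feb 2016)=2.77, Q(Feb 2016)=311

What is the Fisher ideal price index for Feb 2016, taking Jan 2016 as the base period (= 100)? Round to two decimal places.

128.31

Laspeyres component (base-period weights):
ΣP(Feb 2016)Q(Jan 2016) = 12.24×112 + 1.85×156 + 2.77×272 = 1370.88 + 288.6 + 753.44 = 2412.92
ΣP(Jan 2016)Q(Jan 2016) = 8.57×112 + 1.84×156 + 2.30×272 = 959.84 + 287.04 + 625.6 = 1872.48
L = 2412.92 / 1872.48 × 100 = 128.8623
Paasche component (current-period weights):
ΣP(Feb 2016)Q(Feb 2016) = 12.24×94 + 1.85×138 + 2.77×311 = 1150.56 + 255.3 + 861.47 = 2267.33
ΣP(Jan 2016)Q(Feb 2016) = 8.57×94 + 1.84×138 + 2.30×311 = 805.58 + 253.92 + 715.3 = 1774.8
P = 2267.33 / 1774.8 × 100 = 127.7513
Fisher = √(L × P) = √(128.8623 × 127.7513) = 128.3056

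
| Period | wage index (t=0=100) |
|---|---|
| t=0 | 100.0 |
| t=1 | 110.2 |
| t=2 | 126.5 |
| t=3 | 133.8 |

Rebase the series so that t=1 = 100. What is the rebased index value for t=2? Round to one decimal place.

Rebased(t=2) = 126.5 / 110.2 × 100 = 114.7913

114.8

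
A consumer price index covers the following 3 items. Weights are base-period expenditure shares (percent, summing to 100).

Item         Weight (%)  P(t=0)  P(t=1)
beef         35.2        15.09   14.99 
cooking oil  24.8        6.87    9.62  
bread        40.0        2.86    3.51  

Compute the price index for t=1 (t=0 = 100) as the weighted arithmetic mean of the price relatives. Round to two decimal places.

beef: 35.2 × (14.99/15.09) = 35.2 × 0.993373 = 34.9667
cooking oil: 24.8 × (9.62/6.87) = 24.8 × 1.400291 = 34.7272
bread: 40.0 × (3.51/2.86) = 40.0 × 1.227273 = 49.0909
Index = Σ wᵢ·(p₁ᵢ/p₀ᵢ) = 34.9667 + 34.7272 + 49.0909 = 118.7849

118.78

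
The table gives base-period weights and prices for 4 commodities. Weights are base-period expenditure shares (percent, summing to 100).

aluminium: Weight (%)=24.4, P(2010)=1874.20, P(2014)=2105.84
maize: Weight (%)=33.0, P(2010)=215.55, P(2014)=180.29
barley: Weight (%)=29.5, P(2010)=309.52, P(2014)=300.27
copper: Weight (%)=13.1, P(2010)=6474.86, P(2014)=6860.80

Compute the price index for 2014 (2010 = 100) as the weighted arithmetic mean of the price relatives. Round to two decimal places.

aluminium: 24.4 × (2105.84/1874.20) = 24.4 × 1.123594 = 27.4157
maize: 33.0 × (180.29/215.55) = 33.0 × 0.836418 = 27.6018
barley: 29.5 × (300.27/309.52) = 29.5 × 0.970115 = 28.6184
copper: 13.1 × (6860.80/6474.86) = 13.1 × 1.059606 = 13.8808
Index = Σ wᵢ·(p₁ᵢ/p₀ᵢ) = 27.4157 + 27.6018 + 28.6184 + 13.8808 = 97.5167

97.52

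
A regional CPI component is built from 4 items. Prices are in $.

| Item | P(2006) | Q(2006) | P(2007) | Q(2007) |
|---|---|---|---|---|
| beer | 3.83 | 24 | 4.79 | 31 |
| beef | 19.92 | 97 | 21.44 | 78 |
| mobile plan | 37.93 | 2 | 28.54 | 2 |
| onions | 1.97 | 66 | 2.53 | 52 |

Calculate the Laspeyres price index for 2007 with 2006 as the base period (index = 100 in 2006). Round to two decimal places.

Laspeyres price index uses base-period quantities as weights.
ΣP(2007)·Q(2006) = 4.79×24 + 21.44×97 + 28.54×2 + 2.53×66 = 114.96 + 2079.68 + 57.08 + 166.98 = 2418.7
ΣP(2006)·Q(2006) = 3.83×24 + 19.92×97 + 37.93×2 + 1.97×66 = 91.92 + 1932.24 + 75.86 + 130.02 = 2230.04
Index = 2418.7 / 2230.04 × 100 = 108.4599

108.46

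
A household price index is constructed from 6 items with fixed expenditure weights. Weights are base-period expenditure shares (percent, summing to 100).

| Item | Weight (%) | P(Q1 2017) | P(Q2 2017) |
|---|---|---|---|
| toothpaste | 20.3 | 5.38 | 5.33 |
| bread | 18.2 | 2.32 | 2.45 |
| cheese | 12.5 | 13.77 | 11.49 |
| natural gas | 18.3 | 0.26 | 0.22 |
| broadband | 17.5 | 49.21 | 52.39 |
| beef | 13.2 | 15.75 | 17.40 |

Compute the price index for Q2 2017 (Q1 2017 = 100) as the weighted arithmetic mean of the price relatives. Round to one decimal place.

98.5

toothpaste: 20.3 × (5.33/5.38) = 20.3 × 0.990706 = 20.1113
bread: 18.2 × (2.45/2.32) = 18.2 × 1.056034 = 19.2198
cheese: 12.5 × (11.49/13.77) = 12.5 × 0.834423 = 10.4303
natural gas: 18.3 × (0.22/0.26) = 18.3 × 0.846154 = 15.4846
broadband: 17.5 × (52.39/49.21) = 17.5 × 1.064621 = 18.6309
beef: 13.2 × (17.40/15.75) = 13.2 × 1.104762 = 14.5829
Index = Σ wᵢ·(p₁ᵢ/p₀ᵢ) = 20.1113 + 19.2198 + 10.4303 + 15.4846 + 18.6309 + 14.5829 = 98.4598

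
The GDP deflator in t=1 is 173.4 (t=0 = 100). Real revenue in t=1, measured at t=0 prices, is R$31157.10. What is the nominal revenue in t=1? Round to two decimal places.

54026.41

Nominal = Real × (Index/100) = 31157.10 × (173.4/100)
        = 31157.10 × 1.734 = 54026.4114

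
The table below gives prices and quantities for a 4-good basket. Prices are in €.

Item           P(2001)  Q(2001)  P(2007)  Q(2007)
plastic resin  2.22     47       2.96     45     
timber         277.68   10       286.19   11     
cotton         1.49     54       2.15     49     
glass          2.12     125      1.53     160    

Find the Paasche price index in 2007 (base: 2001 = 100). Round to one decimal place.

101.8

Paasche price index uses current-period quantities as weights.
ΣP(2007)·Q(2007) = 2.96×45 + 286.19×11 + 2.15×49 + 1.53×160 = 133.2 + 3148.09 + 105.35 + 244.8 = 3631.44
ΣP(2001)·Q(2007) = 2.22×45 + 277.68×11 + 1.49×49 + 2.12×160 = 99.9 + 3054.48 + 73.01 + 339.2 = 3566.59
Index = 3631.44 / 3566.59 × 100 = 101.8183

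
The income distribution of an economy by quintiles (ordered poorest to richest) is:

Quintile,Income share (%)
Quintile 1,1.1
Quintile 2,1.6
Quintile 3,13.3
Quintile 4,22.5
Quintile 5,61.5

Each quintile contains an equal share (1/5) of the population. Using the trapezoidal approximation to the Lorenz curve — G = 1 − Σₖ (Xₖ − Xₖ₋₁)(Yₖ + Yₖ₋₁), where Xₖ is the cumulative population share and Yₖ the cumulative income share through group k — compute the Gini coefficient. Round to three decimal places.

Cumulative income shares Yₖ: 0.0110, 0.0270, 0.1600, 0.3850, 1.0000
Σ (Xₖ−Xₖ₋₁)(Yₖ+Yₖ₋₁) = (1/5)(0.0110+0.0000) + (1/5)(0.0270+0.0110) + (1/5)(0.1600+0.0270) + (1/5)(0.3850+0.1600) + (1/5)(1.0000+0.3850)
  = 0.0022 + 0.0076 + 0.0374 + 0.1090 + 0.2770 = 0.4332
G = 1 − 0.4332 = 0.5668

0.567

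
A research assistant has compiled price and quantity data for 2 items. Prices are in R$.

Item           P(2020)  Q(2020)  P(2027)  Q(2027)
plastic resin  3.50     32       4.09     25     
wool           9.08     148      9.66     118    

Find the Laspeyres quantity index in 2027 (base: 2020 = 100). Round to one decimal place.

Laspeyres quantity index uses base-period prices as weights.
ΣP(2020)·Q(2027) = 3.50×25 + 9.08×118 = 87.5 + 1071.44 = 1158.94
ΣP(2020)·Q(2020) = 3.50×32 + 9.08×148 = 112 + 1343.84 = 1455.84
Index = 1158.94 / 1455.84 × 100 = 79.6063

79.6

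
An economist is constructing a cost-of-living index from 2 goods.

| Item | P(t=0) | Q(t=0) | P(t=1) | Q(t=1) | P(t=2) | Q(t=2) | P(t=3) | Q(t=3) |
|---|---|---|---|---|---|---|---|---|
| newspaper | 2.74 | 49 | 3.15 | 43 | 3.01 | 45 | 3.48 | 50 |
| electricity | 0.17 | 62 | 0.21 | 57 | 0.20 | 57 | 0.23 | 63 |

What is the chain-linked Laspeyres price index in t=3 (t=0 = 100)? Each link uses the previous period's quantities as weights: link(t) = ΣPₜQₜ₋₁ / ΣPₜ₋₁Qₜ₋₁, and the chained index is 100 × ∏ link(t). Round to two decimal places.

Link t=0→t=1:
ΣP(t=1)Q(t=0) = 3.15×49 + 0.21×62 = 154.35 + 13.02 = 167.37
ΣP(t=0)Q(t=0) = 2.74×49 + 0.17×62 = 134.26 + 10.54 = 144.8
link = 167.37/144.8 = 1.155870
Link t=1→t=2:
ΣP(t=2)Q(t=1) = 3.01×43 + 0.20×57 = 129.43 + 11.4 = 140.83
ΣP(t=1)Q(t=1) = 3.15×43 + 0.21×57 = 135.45 + 11.97 = 147.42
link = 140.83/147.42 = 0.955298
Link t=2→t=3:
ΣP(t=3)Q(t=2) = 3.48×45 + 0.23×57 = 156.6 + 13.11 = 169.71
ΣP(t=2)Q(t=2) = 3.01×45 + 0.20×57 = 135.45 + 11.4 = 146.85
link = 169.71/146.85 = 1.155669
Chained index = 100 × 1.155870 × 0.955298 × 1.155669 = 127.6090

127.61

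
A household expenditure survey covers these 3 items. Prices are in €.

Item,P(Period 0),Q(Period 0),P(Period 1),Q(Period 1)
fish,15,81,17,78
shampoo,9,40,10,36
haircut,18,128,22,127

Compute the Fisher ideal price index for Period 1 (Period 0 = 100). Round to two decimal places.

118.46

Laspeyres component (base-period weights):
ΣP(Period 1)Q(Period 0) = 17×81 + 10×40 + 22×128 = 1377 + 400 + 2816 = 4593
ΣP(Period 0)Q(Period 0) = 15×81 + 9×40 + 18×128 = 1215 + 360 + 2304 = 3879
L = 4593 / 3879 × 100 = 118.4068
Paasche component (current-period weights):
ΣP(Period 1)Q(Period 1) = 17×78 + 10×36 + 22×127 = 1326 + 360 + 2794 = 4480
ΣP(Period 0)Q(Period 1) = 15×78 + 9×36 + 18×127 = 1170 + 324 + 2286 = 3780
P = 4480 / 3780 × 100 = 118.5185
Fisher = √(L × P) = √(118.4068 × 118.5185) = 118.4626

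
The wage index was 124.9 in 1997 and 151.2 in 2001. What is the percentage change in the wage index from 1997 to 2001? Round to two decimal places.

21.06%

Change = (151.2 − 124.9) / 124.9 × 100
       = 26.3 / 124.9 × 100 = 21.0568%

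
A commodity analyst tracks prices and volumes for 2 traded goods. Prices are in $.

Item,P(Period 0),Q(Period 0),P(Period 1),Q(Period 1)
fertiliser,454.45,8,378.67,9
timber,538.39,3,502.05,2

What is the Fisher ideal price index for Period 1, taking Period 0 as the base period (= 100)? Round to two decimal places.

Laspeyres component (base-period weights):
ΣP(Period 1)Q(Period 0) = 378.67×8 + 502.05×3 = 3029.36 + 1506.15 = 4535.51
ΣP(Period 0)Q(Period 0) = 454.45×8 + 538.39×3 = 3635.6 + 1615.17 = 5250.77
L = 4535.51 / 5250.77 × 100 = 86.3780
Paasche component (current-period weights):
ΣP(Period 1)Q(Period 1) = 378.67×9 + 502.05×2 = 3408.03 + 1004.1 = 4412.13
ΣP(Period 0)Q(Period 1) = 454.45×9 + 538.39×2 = 4090.05 + 1076.78 = 5166.83
P = 4412.13 / 5166.83 × 100 = 85.3934
Fisher = √(L × P) = √(86.3780 × 85.3934) = 85.8843

85.88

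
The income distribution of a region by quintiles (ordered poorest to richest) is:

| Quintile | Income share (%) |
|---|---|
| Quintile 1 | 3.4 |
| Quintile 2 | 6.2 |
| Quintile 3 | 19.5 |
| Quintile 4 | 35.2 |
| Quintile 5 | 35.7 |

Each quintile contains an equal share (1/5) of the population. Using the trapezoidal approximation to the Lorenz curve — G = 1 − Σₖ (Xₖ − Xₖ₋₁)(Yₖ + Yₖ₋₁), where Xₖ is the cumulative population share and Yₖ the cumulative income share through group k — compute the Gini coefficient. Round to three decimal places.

0.374

Cumulative income shares Yₖ: 0.0340, 0.0960, 0.2910, 0.6430, 1.0000
Σ (Xₖ−Xₖ₋₁)(Yₖ+Yₖ₋₁) = (1/5)(0.0340+0.0000) + (1/5)(0.0960+0.0340) + (1/5)(0.2910+0.0960) + (1/5)(0.6430+0.2910) + (1/5)(1.0000+0.6430)
  = 0.0068 + 0.0260 + 0.0774 + 0.1868 + 0.3286 = 0.6256
G = 1 − 0.6256 = 0.3744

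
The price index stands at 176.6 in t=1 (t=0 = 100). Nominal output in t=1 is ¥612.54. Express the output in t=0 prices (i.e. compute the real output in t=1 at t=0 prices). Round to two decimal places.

Real = Nominal ÷ (Index/100) = 612.54 ÷ (176.6/100)
     = 612.54 ÷ 1.766 = 346.8516

346.85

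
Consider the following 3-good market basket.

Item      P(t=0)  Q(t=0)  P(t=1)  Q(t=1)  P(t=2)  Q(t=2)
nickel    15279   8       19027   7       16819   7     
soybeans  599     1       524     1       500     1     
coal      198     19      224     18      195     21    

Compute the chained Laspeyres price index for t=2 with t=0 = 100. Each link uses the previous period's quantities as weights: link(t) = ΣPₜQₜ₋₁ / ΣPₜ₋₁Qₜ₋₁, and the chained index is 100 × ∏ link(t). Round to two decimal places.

109.61

Link t=0→t=1:
ΣP(t=1)Q(t=0) = 19027×8 + 524×1 + 224×19 = 152216 + 524 + 4256 = 156996
ΣP(t=0)Q(t=0) = 15279×8 + 599×1 + 198×19 = 122232 + 599 + 3762 = 126593
link = 156996/126593 = 1.240163
Link t=1→t=2:
ΣP(t=2)Q(t=1) = 16819×7 + 500×1 + 195×18 = 117733 + 500 + 3510 = 121743
ΣP(t=1)Q(t=1) = 19027×7 + 524×1 + 224×18 = 133189 + 524 + 4032 = 137745
link = 121743/137745 = 0.883829
Chained index = 100 × 1.240163 × 0.883829 = 109.6092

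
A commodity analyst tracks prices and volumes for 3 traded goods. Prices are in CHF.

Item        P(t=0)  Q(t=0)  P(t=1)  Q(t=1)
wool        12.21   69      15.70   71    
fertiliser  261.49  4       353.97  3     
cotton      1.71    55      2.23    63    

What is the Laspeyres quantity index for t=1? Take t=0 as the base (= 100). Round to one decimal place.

88.7

Laspeyres quantity index uses base-period prices as weights.
ΣP(t=0)·Q(t=1) = 12.21×71 + 261.49×3 + 1.71×63 = 866.91 + 784.47 + 107.73 = 1759.11
ΣP(t=0)·Q(t=0) = 12.21×69 + 261.49×4 + 1.71×55 = 842.49 + 1045.96 + 94.05 = 1982.5
Index = 1759.11 / 1982.5 × 100 = 88.7319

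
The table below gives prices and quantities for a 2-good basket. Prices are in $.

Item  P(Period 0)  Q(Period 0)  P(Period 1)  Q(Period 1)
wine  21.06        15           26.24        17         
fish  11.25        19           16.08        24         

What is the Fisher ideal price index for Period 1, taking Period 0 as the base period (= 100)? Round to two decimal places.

132.24

Laspeyres component (base-period weights):
ΣP(Period 1)Q(Period 0) = 26.24×15 + 16.08×19 = 393.6 + 305.52 = 699.12
ΣP(Period 0)Q(Period 0) = 21.06×15 + 11.25×19 = 315.9 + 213.75 = 529.65
L = 699.12 / 529.65 × 100 = 131.9966
Paasche component (current-period weights):
ΣP(Period 1)Q(Period 1) = 26.24×17 + 16.08×24 = 446.08 + 385.92 = 832
ΣP(Period 0)Q(Period 1) = 21.06×17 + 11.25×24 = 358.02 + 270 = 628.02
P = 832 / 628.02 × 100 = 132.4799
Fisher = √(L × P) = √(131.9966 × 132.4799) = 132.2380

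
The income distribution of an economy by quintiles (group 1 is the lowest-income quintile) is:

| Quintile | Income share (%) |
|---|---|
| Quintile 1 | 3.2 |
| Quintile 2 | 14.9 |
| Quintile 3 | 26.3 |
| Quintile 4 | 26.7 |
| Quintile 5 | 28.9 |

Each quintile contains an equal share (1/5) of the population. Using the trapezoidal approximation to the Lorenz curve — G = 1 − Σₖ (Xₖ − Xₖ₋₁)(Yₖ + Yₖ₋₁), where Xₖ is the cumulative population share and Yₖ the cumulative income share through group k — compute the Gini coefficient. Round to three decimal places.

Cumulative income shares Yₖ: 0.0320, 0.1810, 0.4440, 0.7110, 1.0000
Σ (Xₖ−Xₖ₋₁)(Yₖ+Yₖ₋₁) = (1/5)(0.0320+0.0000) + (1/5)(0.1810+0.0320) + (1/5)(0.4440+0.1810) + (1/5)(0.7110+0.4440) + (1/5)(1.0000+0.7110)
  = 0.0064 + 0.0426 + 0.1250 + 0.2310 + 0.3422 = 0.7472
G = 1 − 0.7472 = 0.2528

0.253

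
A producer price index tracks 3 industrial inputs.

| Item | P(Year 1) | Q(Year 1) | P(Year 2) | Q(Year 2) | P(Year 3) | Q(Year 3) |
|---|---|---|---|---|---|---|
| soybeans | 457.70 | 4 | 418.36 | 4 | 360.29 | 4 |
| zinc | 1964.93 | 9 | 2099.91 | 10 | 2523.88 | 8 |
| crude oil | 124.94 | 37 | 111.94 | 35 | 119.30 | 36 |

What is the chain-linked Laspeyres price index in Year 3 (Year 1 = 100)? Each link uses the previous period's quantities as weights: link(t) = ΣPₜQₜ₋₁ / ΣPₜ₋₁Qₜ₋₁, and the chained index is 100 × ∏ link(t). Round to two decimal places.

Link Year 1→Year 2:
ΣP(Year 2)Q(Year 1) = 418.36×4 + 2099.91×9 + 111.94×37 = 1673.44 + 18899.19 + 4141.78 = 24714.41
ΣP(Year 1)Q(Year 1) = 457.70×4 + 1964.93×9 + 124.94×37 = 1830.8 + 17684.37 + 4622.78 = 24137.95
link = 24714.41/24137.95 = 1.023882
Link Year 2→Year 3:
ΣP(Year 3)Q(Year 2) = 360.29×4 + 2523.88×10 + 119.30×35 = 1441.16 + 25238.8 + 4175.5 = 30855.46
ΣP(Year 2)Q(Year 2) = 418.36×4 + 2099.91×10 + 111.94×35 = 1673.44 + 20999.1 + 3917.9 = 26590.44
link = 30855.46/26590.44 = 1.160397
Chained index = 100 × 1.023882 × 1.160397 = 118.8109

118.81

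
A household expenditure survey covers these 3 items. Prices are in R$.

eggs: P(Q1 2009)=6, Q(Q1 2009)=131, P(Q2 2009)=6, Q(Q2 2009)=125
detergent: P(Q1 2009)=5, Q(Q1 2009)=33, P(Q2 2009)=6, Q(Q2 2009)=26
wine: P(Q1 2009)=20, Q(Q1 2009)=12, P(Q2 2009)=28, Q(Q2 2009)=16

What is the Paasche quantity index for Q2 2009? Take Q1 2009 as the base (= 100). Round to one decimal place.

Paasche quantity index uses current-period prices as weights.
ΣP(Q2 2009)·Q(Q2 2009) = 6×125 + 6×26 + 28×16 = 750 + 156 + 448 = 1354
ΣP(Q2 2009)·Q(Q1 2009) = 6×131 + 6×33 + 28×12 = 786 + 198 + 336 = 1320
Index = 1354 / 1320 × 100 = 102.5758

102.6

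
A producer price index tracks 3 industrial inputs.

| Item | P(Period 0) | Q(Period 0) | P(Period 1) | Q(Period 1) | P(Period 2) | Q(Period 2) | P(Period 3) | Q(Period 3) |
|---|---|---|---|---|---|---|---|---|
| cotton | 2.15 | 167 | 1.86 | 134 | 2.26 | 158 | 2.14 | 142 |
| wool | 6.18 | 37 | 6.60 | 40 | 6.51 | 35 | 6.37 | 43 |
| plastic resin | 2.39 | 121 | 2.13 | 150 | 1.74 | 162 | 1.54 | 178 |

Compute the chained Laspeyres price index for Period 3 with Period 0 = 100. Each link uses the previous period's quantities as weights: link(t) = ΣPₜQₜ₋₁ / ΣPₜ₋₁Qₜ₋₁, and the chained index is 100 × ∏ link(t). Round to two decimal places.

Link Period 0→Period 1:
ΣP(Period 1)Q(Period 0) = 1.86×167 + 6.60×37 + 2.13×121 = 310.62 + 244.2 + 257.73 = 812.55
ΣP(Period 0)Q(Period 0) = 2.15×167 + 6.18×37 + 2.39×121 = 359.05 + 228.66 + 289.19 = 876.9
link = 812.55/876.9 = 0.926616
Link Period 1→Period 2:
ΣP(Period 2)Q(Period 1) = 2.26×134 + 6.51×40 + 1.74×150 = 302.84 + 260.4 + 261 = 824.24
ΣP(Period 1)Q(Period 1) = 1.86×134 + 6.60×40 + 2.13×150 = 249.24 + 264 + 319.5 = 832.74
link = 824.24/832.74 = 0.989793
Link Period 2→Period 3:
ΣP(Period 3)Q(Period 2) = 2.14×158 + 6.37×35 + 1.54×162 = 338.12 + 222.95 + 249.48 = 810.55
ΣP(Period 2)Q(Period 2) = 2.26×158 + 6.51×35 + 1.74×162 = 357.08 + 227.85 + 281.88 = 866.81
link = 810.55/866.81 = 0.935095
Chained index = 100 × 0.926616 × 0.989793 × 0.935095 = 85.7630

85.76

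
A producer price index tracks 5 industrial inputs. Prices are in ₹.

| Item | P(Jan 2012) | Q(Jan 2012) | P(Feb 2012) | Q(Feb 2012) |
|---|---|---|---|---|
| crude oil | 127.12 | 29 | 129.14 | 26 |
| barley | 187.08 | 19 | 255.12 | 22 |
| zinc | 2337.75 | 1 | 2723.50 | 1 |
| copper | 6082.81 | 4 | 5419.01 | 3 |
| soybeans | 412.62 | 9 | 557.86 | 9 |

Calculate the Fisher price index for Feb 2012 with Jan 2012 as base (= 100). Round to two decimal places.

102.48

Laspeyres component (base-period weights):
ΣP(Feb 2012)Q(Jan 2012) = 129.14×29 + 255.12×19 + 2723.50×1 + 5419.01×4 + 557.86×9 = 3745.06 + 4847.28 + 2723.5 + 21676.04 + 5020.74 = 38012.62
ΣP(Jan 2012)Q(Jan 2012) = 127.12×29 + 187.08×19 + 2337.75×1 + 6082.81×4 + 412.62×9 = 3686.48 + 3554.52 + 2337.75 + 24331.24 + 3713.58 = 37623.57
L = 38012.62 / 37623.57 × 100 = 101.0341
Paasche component (current-period weights):
ΣP(Feb 2012)Q(Feb 2012) = 129.14×26 + 255.12×22 + 2723.50×1 + 5419.01×3 + 557.86×9 = 3357.64 + 5612.64 + 2723.5 + 16257.03 + 5020.74 = 32971.55
ΣP(Jan 2012)Q(Feb 2012) = 127.12×26 + 187.08×22 + 2337.75×1 + 6082.81×3 + 412.62×9 = 3305.12 + 4115.76 + 2337.75 + 18248.43 + 3713.58 = 31720.64
P = 32971.55 / 31720.64 × 100 = 103.9435
Fisher = √(L × P) = √(101.0341 × 103.9435) = 102.4785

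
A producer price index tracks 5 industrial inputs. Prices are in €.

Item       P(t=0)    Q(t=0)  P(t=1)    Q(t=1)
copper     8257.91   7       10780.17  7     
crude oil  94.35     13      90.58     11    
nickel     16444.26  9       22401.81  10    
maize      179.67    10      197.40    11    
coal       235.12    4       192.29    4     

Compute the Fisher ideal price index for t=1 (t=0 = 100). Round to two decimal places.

Laspeyres component (base-period weights):
ΣP(t=1)Q(t=0) = 10780.17×7 + 90.58×13 + 22401.81×9 + 197.40×10 + 192.29×4 = 75461.19 + 1177.54 + 201616.29 + 1974 + 769.16 = 280998.18
ΣP(t=0)Q(t=0) = 8257.91×7 + 94.35×13 + 16444.26×9 + 179.67×10 + 235.12×4 = 57805.37 + 1226.55 + 147998.34 + 1796.7 + 940.48 = 209767.44
L = 280998.18 / 209767.44 × 100 = 133.9570
Paasche component (current-period weights):
ΣP(t=1)Q(t=1) = 10780.17×7 + 90.58×11 + 22401.81×10 + 197.40×11 + 192.29×4 = 75461.19 + 996.38 + 224018.1 + 2171.4 + 769.16 = 303416.23
ΣP(t=0)Q(t=1) = 8257.91×7 + 94.35×11 + 16444.26×10 + 179.67×11 + 235.12×4 = 57805.37 + 1037.85 + 164442.6 + 1976.37 + 940.48 = 226202.67
P = 303416.23 / 226202.67 × 100 = 134.1347
Fisher = √(L × P) = √(133.9570 × 134.1347) = 134.0458

134.05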